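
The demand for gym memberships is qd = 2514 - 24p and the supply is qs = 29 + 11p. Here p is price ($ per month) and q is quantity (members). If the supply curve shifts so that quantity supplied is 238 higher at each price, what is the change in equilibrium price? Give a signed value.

Δp = -6.8

Set qd = qs: 2514 - 24p = 29 + 11p, so 2485 = 35p and p* = 71.
Then q* = 2514 - 24(71) = 810.
After the shift, supply is qs = 267 + 11p.
The new intersection has 2247 = 35p, i.e. p = 64.2, q = 973.2.
Δp = 64.2 - 71 = -6.8.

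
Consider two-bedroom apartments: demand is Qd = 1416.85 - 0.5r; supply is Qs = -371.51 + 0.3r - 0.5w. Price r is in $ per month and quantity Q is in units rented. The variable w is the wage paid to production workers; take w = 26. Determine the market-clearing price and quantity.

With w = 26, supply is Qs = -384.51 + 0.3r.
Equating demand and supply, 1416.85 - 0.5r = -384.51 + 0.3r gives 0.8r = 1801.36, so r* = 2251.7.
Plugging r* into demand: Q* = 1416.85 - 0.5(2251.7) = 291.

r* = 2251.7, Q* = 291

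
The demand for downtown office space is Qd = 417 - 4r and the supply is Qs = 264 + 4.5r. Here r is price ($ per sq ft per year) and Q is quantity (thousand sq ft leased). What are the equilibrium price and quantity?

Equating demand and supply, 417 - 4r = 264 + 4.5r gives 8.5r = 153, so r* = 18.
Substitute back: Q* = 417 - 4(18) = 345.

r* = 18, Q* = 345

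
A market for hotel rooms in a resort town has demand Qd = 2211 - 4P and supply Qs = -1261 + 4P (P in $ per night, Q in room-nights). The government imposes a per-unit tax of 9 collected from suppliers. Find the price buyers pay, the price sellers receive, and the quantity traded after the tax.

With a tax of 9 on suppliers, they supply based on the net price P_s = P_b - 9, so Qs = -1297 + 4P_b.
Market clearing requires 2211 - 4P_b = -1297 + 4P_b; hence 3508 = 8P_b and P_b = 438.5.
Then P_s = 438.5 - 9 = 429.5 and Q = 2211 - 4(438.5) = 457.

P_b = 438.5, P_s = 429.5, Q = 457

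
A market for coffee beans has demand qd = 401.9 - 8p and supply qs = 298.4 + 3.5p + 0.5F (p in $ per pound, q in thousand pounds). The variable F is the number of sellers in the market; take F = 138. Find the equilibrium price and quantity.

p* = 3, q* = 377.9

With F = 138, supply is qs = 367.4 + 3.5p.
Set qd = qs: 401.9 - 8p = 367.4 + 3.5p, so 34.5 = 11.5p and p* = 3.
Substitute back: q* = 401.9 - 8(3) = 377.9.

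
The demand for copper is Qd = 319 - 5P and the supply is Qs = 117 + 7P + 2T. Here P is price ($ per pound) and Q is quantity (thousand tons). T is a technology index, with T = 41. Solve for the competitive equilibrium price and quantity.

With T = 41, supply is Qs = 199 + 7P.
Set Qd = Qs: 319 - 5P = 199 + 7P, so 120 = 12P and P* = 10.
Substitute back: Q* = 319 - 5(10) = 269.

P* = 10, Q* = 269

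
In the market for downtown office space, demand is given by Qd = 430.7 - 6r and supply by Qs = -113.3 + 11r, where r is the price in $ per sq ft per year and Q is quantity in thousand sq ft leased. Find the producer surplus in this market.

Equating demand and supply, 430.7 - 6r = -113.3 + 11r gives 17r = 544, so r* = 32.
Substitute back: Q* = 430.7 - 6(32) = 238.7.
Supply choke price (Qs = 0): r = 10.3. Producer surplus = ½ × (32 - 10.3) × 238.7 = 2589.895.

Producer surplus = 2589.895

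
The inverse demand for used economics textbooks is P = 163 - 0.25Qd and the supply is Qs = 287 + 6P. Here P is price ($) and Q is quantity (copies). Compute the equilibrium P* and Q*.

P* = 36.5, Q* = 506

Inverting to quantity form: Qd = 652 - 4P.
At equilibrium Qd = Qs, so 652 - 4P = 287 + 6P; collecting terms, 365 = 10P and P* = 36.5.
Then Q* = 652 - 4(36.5) = 506.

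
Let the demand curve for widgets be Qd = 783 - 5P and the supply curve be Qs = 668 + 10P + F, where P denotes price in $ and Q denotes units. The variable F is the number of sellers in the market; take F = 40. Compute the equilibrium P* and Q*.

With F = 40, supply is Qs = 708 + 10P.
Equating demand and supply, 783 - 5P = 708 + 10P gives 15P = 75, so P* = 5.
Plugging P* into demand: Q* = 783 - 5(5) = 758.

P* = 5, Q* = 758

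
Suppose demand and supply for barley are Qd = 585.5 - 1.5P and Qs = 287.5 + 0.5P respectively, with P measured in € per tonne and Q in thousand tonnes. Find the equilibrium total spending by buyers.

Total spending by buyers = 53938

The market clears where 585.5 - 1.5P = 287.5 + 0.5P. Rearranging, 2P = 298, hence P* = 149.
Substitute back: Q* = 585.5 - 1.5(149) = 362.
Total spending by buyers = P* × Q* = 149 × 362 = 53938.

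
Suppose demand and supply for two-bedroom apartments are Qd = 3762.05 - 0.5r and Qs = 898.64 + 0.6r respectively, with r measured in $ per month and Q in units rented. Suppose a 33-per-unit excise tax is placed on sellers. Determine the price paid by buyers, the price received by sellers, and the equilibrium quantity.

Sellers keep r_s = r_b - 33 per unit, so supply in terms of the buyer price is Qs = 878.84 + 0.6r_b.
Market clearing requires 3762.05 - 0.5r_b = 878.84 + 0.6r_b; hence 2883.21 = 1.1r_b and r_b = 2621.1.
So r_s = 2588.1 and the quantity traded is Q = 3762.05 - 0.5(2621.1) = 2451.5.

r_b = 2621.1, r_s = 2588.1, Q = 2451.5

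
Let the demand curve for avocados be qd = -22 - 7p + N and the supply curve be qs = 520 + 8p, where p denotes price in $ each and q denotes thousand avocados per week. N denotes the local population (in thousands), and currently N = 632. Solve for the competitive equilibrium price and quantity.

p* = 6, q* = 568

With N = 632, demand is qd = 610 - 7p.
At equilibrium qd = qs, so 610 - 7p = 520 + 8p; collecting terms, 90 = 15p and p* = 6.
Plugging p* into demand: q* = 610 - 7(6) = 568.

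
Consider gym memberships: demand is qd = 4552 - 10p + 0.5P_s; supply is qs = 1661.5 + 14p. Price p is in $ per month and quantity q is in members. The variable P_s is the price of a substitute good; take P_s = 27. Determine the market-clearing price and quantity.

p* = 121, q* = 3355.5

With P_s = 27, demand is qd = 4565.5 - 10p.
Equating demand and supply, 4565.5 - 10p = 1661.5 + 14p gives 24p = 2904, so p* = 121.
Plugging p* into demand: q* = 4565.5 - 10(121) = 3355.5.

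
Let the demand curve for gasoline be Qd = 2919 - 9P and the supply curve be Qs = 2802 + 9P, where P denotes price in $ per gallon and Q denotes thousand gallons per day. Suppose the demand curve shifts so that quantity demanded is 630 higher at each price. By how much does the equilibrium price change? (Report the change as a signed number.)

The market clears where 2919 - 9P = 2802 + 9P. Rearranging, 18P = 117, hence P* = 6.5.
From the demand curve, Q* = 2919 - 9(6.5) = 2860.5.
After the shift, demand is Qd = 3549 - 9P.
Re-solving, 18P = 747 gives P = 41.5 and Q = 3175.5.
ΔP = 41.5 - 6.5 = 35.

ΔP = 35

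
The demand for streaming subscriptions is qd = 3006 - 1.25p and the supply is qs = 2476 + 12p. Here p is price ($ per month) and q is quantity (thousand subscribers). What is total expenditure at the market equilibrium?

Equating demand and supply, 3006 - 1.25p = 2476 + 12p gives 13.25p = 530, so p* = 40.
Plugging p* into demand: q* = 3006 - 1.25(40) = 2956.
Total expenditure = p* × q* = 40 × 2956 = 118240.

Total expenditure = 118240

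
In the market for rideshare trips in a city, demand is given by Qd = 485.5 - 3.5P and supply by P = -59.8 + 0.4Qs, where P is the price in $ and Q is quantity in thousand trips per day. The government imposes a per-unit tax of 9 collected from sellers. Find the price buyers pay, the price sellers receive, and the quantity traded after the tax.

Rewriting in direct form: Qs = 149.5 + 2.5P.
With a tax of 9 on sellers, they supply based on the net price P_s = P_b - 9, so Qs = 127 + 2.5P_b.
Set Qd = Qs: 485.5 - 3.5P_b = 127 + 2.5P_b, so 358.5 = 6P_b and P_b = 59.75.
Then P_s = 59.75 - 9 = 50.75 and Q = 485.5 - 3.5(59.75) = 276.375.

P_b = 59.75, P_s = 50.75, Q = 276.375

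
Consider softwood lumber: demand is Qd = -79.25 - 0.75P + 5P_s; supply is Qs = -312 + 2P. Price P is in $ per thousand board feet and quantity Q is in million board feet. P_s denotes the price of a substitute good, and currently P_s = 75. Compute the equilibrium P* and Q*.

With P_s = 75, demand is Qd = 295.75 - 0.75P.
At equilibrium Qd = Qs, so 295.75 - 0.75P = -312 + 2P; collecting terms, 607.75 = 2.75P and P* = 221.
Then Q* = 295.75 - 0.75(221) = 130.

P* = 221, Q* = 130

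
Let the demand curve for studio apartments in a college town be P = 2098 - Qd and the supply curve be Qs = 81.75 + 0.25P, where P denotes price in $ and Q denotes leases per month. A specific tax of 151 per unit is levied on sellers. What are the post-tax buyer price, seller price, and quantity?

Inverting to quantity form: Qd = 2098 - P.
Sellers keep P_s = P_b - 151 per unit, so supply in terms of the buyer price is Qs = 44 + 0.25P_b.
Market clearing requires 2098 - P_b = 44 + 0.25P_b; hence 2054 = 1.25P_b and P_b = 1643.2.
So P_s = 1492.2 and the quantity traded is Q = 2098 - 1643.2 = 454.8.

P_b = 1643.2, P_s = 1492.2, Q = 454.8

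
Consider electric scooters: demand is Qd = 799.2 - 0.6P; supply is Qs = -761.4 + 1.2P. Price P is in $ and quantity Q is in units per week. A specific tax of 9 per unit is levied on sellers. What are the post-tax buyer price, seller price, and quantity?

P_b = 873, P_s = 864, Q = 275.4

The tax drives a wedge P_b - P_s = 9. Substituting P_s = P_b - 9 into supply: Qs = -772.2 + 1.2P_b.
Market clearing requires 799.2 - 0.6P_b = -772.2 + 1.2P_b; hence 1571.4 = 1.8P_b and P_b = 873.
So P_s = 864 and the quantity traded is Q = 799.2 - 0.6(873) = 275.4.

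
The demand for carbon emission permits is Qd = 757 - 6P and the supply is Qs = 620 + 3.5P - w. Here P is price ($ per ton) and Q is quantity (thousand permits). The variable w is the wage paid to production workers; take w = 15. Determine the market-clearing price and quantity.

P* = 16, Q* = 661

With w = 15, supply is Qs = 605 + 3.5P.
Set Qd = Qs: 757 - 6P = 605 + 3.5P, so 152 = 9.5P and P* = 16.
Plugging P* into demand: Q* = 757 - 6(16) = 661.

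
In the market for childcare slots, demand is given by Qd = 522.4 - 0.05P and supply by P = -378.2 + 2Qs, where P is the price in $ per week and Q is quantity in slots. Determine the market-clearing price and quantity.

P* = 606, Q* = 492.1

Rewriting in direct form: Qs = 189.1 + 0.5P.
Set Qd = Qs: 522.4 - 0.05P = 189.1 + 0.5P, so 333.3 = 0.55P and P* = 606.
From the demand curve, Q* = 522.4 - 0.05(606) = 492.1.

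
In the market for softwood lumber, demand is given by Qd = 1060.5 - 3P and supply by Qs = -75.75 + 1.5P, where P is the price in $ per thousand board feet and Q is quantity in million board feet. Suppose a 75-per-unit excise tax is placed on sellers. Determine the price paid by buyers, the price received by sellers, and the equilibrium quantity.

Sellers keep P_s = P_b - 75 per unit, so supply in terms of the buyer price is Qs = -188.25 + 1.5P_b.
Set Qd = Qs: 1060.5 - 3P_b = -188.25 + 1.5P_b, so 1248.75 = 4.5P_b and P_b = 277.5.
Then P_s = 277.5 - 75 = 202.5 and Q = 1060.5 - 3(277.5) = 228.

P_b = 277.5, P_s = 202.5, Q = 228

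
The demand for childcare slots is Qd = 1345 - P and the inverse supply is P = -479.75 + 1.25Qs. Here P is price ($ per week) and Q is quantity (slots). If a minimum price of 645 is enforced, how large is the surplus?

Surplus = 199.8

In direct form, Qs = 383.8 + 0.8P.
At P = 645: Qd = 700 and Qs = 899.8.
Surplus = Qs - Qd = 899.8 - 700 = 199.8.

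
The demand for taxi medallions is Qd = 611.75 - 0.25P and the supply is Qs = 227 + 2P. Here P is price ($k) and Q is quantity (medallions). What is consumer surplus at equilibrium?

At equilibrium Qd = Qs, so 611.75 - 0.25P = 227 + 2P; collecting terms, 384.75 = 2.25P and P* = 171.
Then Q* = 611.75 - 0.25(171) = 569.
Demand choke price (Qd = 0): P = 611.75/0.25 = 2447. Consumer surplus = ½ × (2447 - 171) × 569 = 647522.

Consumer surplus = 647522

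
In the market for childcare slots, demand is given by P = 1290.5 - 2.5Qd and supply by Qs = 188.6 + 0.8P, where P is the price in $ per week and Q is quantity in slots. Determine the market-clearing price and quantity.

P* = 273, Q* = 407

In direct form, Qd = 516.2 - 0.4P.
The market clears where 516.2 - 0.4P = 188.6 + 0.8P. Rearranging, 1.2P = 327.6, hence P* = 273.
Then Q* = 516.2 - 0.4(273) = 407.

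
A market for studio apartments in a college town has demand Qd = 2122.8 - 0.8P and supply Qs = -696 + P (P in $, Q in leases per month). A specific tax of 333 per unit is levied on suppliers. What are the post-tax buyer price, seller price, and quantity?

P_b = 1751, P_s = 1418, Q = 722

With a tax of 333 on suppliers, they supply based on the net price P_s = P_b - 333, so Qs = -1029 + P_b.
Market clearing requires 2122.8 - 0.8P_b = -1029 + P_b; hence 3151.8 = 1.8P_b and P_b = 1751.
Then P_s = 1751 - 333 = 1418 and Q = 2122.8 - 0.8(1751) = 722.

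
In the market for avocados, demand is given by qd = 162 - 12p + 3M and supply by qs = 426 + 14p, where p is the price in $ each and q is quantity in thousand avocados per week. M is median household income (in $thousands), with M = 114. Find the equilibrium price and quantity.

With M = 114, demand is qd = 504 - 12p.
Equating demand and supply, 504 - 12p = 426 + 14p gives 26p = 78, so p* = 3.
From the demand curve, q* = 504 - 12(3) = 468.

p* = 3, q* = 468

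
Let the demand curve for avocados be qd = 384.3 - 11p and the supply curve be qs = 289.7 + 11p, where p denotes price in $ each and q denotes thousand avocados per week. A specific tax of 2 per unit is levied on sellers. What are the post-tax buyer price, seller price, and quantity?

p_b = 5.3, p_s = 3.3, q = 326

Sellers keep p_s = p_b - 2 per unit, so supply in terms of the buyer price is qs = 267.7 + 11p_b.
Market clearing requires 384.3 - 11p_b = 267.7 + 11p_b; hence 116.6 = 22p_b and p_b = 5.3.
Then p_s = 5.3 - 2 = 3.3 and q = 384.3 - 11(5.3) = 326.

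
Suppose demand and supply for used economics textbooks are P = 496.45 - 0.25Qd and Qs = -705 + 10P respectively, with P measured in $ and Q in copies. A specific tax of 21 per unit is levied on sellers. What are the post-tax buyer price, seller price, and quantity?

P_b = 207.2, P_s = 186.2, Q = 1157

Inverting to quantity form: Qd = 1985.8 - 4P.
Sellers keep P_s = P_b - 21 per unit, so supply in terms of the buyer price is Qs = -915 + 10P_b.
Set Qd = Qs: 1985.8 - 4P_b = -915 + 10P_b, so 2900.8 = 14P_b and P_b = 207.2.
So P_s = 186.2 and the quantity traded is Q = 1985.8 - 4(207.2) = 1157.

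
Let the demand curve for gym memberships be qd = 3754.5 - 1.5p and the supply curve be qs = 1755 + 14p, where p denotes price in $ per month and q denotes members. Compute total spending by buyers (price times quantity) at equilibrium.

Total spending by buyers = 459369

At equilibrium qd = qs, so 3754.5 - 1.5p = 1755 + 14p; collecting terms, 1999.5 = 15.5p and p* = 129.
From the demand curve, q* = 3754.5 - 1.5(129) = 3561.
Total spending by buyers = p* × q* = 129 × 3561 = 459369.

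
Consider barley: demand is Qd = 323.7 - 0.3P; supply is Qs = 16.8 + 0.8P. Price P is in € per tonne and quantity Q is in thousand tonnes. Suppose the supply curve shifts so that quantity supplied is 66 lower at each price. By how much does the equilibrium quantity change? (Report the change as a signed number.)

Equating demand and supply, 323.7 - 0.3P = 16.8 + 0.8P gives 1.1P = 306.9, so P* = 279.
Plugging P* into demand: Q* = 323.7 - 0.3(279) = 240.
After the shift, supply is Qs = -49.2 + 0.8P.
Re-solving, 1.1P = 372.9 gives P = 339 and Q = 222.
ΔQ = 222 - 240 = -18.

ΔQ = -18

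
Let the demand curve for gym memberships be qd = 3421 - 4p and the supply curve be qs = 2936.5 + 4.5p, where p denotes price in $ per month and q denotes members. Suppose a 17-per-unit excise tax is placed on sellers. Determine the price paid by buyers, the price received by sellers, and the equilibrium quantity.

p_b = 66, p_s = 49, q = 3157

With a tax of 17 on sellers, they supply based on the net price p_s = p_b - 17, so qs = 2860 + 4.5p_b.
Equate demand and the shifted supply: 3421 - 4p_b = 2860 + 4.5p_b, giving 8.5p_b = 561, so p_b = 66.
Then p_s = 66 - 17 = 49 and q = 3421 - 4(66) = 3157.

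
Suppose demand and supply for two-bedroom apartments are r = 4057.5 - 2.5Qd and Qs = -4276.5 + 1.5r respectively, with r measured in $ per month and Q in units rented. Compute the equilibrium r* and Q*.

Inverting to quantity form: Qd = 1623 - 0.4r.
Equating demand and supply, 1623 - 0.4r = -4276.5 + 1.5r gives 1.9r = 5899.5, so r* = 3105.
Then Q* = 1623 - 0.4(3105) = 381.

r* = 3105, Q* = 381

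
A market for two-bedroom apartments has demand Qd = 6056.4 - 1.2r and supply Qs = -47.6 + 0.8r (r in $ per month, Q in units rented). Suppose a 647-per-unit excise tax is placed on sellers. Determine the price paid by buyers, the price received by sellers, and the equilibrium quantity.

r_b = 3310.8, r_s = 2663.8, Q = 2083.44

Sellers keep r_s = r_b - 647 per unit, so supply in terms of the buyer price is Qs = -565.2 + 0.8r_b.
Set Qd = Qs: 6056.4 - 1.2r_b = -565.2 + 0.8r_b, so 6621.6 = 2r_b and r_b = 3310.8.
Then r_s = 3310.8 - 647 = 2663.8 and Q = 6056.4 - 1.2(3310.8) = 2083.44.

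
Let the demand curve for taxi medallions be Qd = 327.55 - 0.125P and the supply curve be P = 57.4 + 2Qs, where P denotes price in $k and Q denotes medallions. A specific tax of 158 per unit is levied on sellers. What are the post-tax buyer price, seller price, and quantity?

P_b = 696.4, P_s = 538.4, Q = 240.5

Solving each curve for Q: Qs = -28.7 + 0.5P.
With a tax of 158 on sellers, they supply based on the net price P_s = P_b - 158, so Qs = -107.7 + 0.5P_b.
Market clearing requires 327.55 - 0.125P_b = -107.7 + 0.5P_b; hence 435.25 = 0.625P_b and P_b = 696.4.
So P_s = 538.4 and the quantity traded is Q = 327.55 - 0.125(696.4) = 240.5.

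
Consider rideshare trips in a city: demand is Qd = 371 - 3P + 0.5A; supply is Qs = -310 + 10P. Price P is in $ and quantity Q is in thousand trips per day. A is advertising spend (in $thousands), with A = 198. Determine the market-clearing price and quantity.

With A = 198, demand is Qd = 470 - 3P.
Set Qd = Qs: 470 - 3P = -310 + 10P, so 780 = 13P and P* = 60.
Plugging P* into demand: Q* = 470 - 3(60) = 290.

P* = 60, Q* = 290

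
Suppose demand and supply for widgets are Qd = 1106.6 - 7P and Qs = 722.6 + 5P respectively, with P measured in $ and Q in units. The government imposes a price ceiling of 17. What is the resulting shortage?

Shortage = 180

At P = 17: Qd = 987.6 and Qs = 807.6.
Shortage = Qd - Qs = 987.6 - 807.6 = 180.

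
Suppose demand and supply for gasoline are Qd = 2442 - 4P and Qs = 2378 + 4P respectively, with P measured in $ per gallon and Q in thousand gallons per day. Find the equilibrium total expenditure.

Total expenditure = 19280

Set Qd = Qs: 2442 - 4P = 2378 + 4P, so 64 = 8P and P* = 8.
From the demand curve, Q* = 2442 - 4(8) = 2410.
Total expenditure = P* × Q* = 8 × 2410 = 19280.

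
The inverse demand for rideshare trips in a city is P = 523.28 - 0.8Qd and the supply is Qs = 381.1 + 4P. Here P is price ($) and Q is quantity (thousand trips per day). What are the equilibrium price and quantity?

P* = 52, Q* = 589.1

Solving each curve for Q: Qd = 654.1 - 1.25P.
The market clears where 654.1 - 1.25P = 381.1 + 4P. Rearranging, 5.25P = 273, hence P* = 52.
Plugging P* into demand: Q* = 654.1 - 1.25(52) = 589.1.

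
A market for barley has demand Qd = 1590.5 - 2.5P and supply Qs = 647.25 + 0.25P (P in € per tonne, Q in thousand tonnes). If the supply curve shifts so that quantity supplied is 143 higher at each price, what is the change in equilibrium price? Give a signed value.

ΔP = -52

Equating demand and supply, 1590.5 - 2.5P = 647.25 + 0.25P gives 2.75P = 943.25, so P* = 343.
Substitute back: Q* = 1590.5 - 2.5(343) = 733.
After the shift, supply is Qs = 790.25 + 0.25P.
Re-solving, 2.75P = 800.25 gives P = 291 and Q = 863.
ΔP = 291 - 343 = -52.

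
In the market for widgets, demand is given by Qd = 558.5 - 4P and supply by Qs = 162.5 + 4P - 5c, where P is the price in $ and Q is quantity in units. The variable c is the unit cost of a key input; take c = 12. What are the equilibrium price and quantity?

P* = 57, Q* = 330.5

With c = 12, supply is Qs = 102.5 + 4P.
Equating demand and supply, 558.5 - 4P = 102.5 + 4P gives 8P = 456, so P* = 57.
From the demand curve, Q* = 558.5 - 4(57) = 330.5.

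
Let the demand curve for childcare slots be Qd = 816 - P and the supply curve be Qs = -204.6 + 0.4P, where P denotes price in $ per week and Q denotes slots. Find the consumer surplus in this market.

At equilibrium Qd = Qs, so 816 - P = -204.6 + 0.4P; collecting terms, 1020.6 = 1.4P and P* = 729.
From the demand curve, Q* = 816 - 729 = 87.
Demand choke price (Qd = 0): P = 816. Consumer surplus = ½ × (816 - 729) × 87 = 3784.5.

Consumer surplus = 3784.5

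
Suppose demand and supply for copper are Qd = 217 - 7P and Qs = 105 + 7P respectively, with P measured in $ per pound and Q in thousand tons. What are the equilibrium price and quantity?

P* = 8, Q* = 161

At equilibrium Qd = Qs, so 217 - 7P = 105 + 7P; collecting terms, 112 = 14P and P* = 8.
From the demand curve, Q* = 217 - 7(8) = 161.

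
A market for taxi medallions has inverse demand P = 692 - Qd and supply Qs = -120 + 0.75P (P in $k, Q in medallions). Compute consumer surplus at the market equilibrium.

Consumer surplus = 25992

Inverting to quantity form: Qd = 692 - P.
At equilibrium Qd = Qs, so 692 - P = -120 + 0.75P; collecting terms, 812 = 1.75P and P* = 464.
Substitute back: Q* = 692 - 464 = 228.
Demand choke price (Qd = 0): P = 692. Consumer surplus = ½ × (692 - 464) × 228 = 25992.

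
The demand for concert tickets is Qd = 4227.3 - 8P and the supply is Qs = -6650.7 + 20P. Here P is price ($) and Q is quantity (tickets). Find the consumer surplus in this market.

Consumer surplus = 78302.030625

The market clears where 4227.3 - 8P = -6650.7 + 20P. Rearranging, 28P = 10878, hence P* = 388.5.
Then Q* = 4227.3 - 8(388.5) = 1119.3.
Demand choke price (Qd = 0): P = 4227.3/8 = 528.4125. Consumer surplus = ½ × (528.4125 - 388.5) × 1119.3 = 78302.030625.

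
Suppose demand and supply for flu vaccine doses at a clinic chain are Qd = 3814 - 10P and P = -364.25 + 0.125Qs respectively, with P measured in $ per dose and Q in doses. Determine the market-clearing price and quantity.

P* = 50, Q* = 3314

In direct form, Qs = 2914 + 8P.
At equilibrium Qd = Qs, so 3814 - 10P = 2914 + 8P; collecting terms, 900 = 18P and P* = 50.
From the demand curve, Q* = 3814 - 10(50) = 3314.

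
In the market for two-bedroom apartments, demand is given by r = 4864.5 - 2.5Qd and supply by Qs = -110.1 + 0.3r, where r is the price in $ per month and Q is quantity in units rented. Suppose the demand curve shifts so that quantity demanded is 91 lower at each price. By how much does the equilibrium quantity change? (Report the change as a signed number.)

ΔQ = -39

Rewriting in direct form: Qd = 1945.8 - 0.4r.
Equating demand and supply, 1945.8 - 0.4r = -110.1 + 0.3r gives 0.7r = 2055.9, so r* = 2937.
Then Q* = 1945.8 - 0.4(2937) = 771.
After the shift, demand is Qd = 1854.8 - 0.4r.
New equilibrium: 1964.9 = 0.7r, so r = 2807 and Q = 732.
ΔQ = 732 - 771 = -39.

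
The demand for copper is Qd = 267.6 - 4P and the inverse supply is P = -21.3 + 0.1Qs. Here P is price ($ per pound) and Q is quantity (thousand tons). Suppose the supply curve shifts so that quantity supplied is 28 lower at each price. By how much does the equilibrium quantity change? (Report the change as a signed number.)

ΔQ = -8

In direct form, Qs = 213 + 10P.
Equating demand and supply, 267.6 - 4P = 213 + 10P gives 14P = 54.6, so P* = 3.9.
Substitute back: Q* = 267.6 - 4(3.9) = 252.
After the shift, supply is Qs = 185 + 10P.
New equilibrium: 82.6 = 14P, so P = 5.9 and Q = 244.
ΔQ = 244 - 252 = -8.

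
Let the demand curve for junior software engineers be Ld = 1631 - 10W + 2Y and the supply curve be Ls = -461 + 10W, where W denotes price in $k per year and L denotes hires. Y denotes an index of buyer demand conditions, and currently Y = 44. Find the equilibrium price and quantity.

With Y = 44, demand is Ld = 1719 - 10W.
The market clears where 1719 - 10W = -461 + 10W. Rearranging, 20W = 2180, hence W* = 109.
From the demand curve, L* = 1719 - 10(109) = 629.

W* = 109, L* = 629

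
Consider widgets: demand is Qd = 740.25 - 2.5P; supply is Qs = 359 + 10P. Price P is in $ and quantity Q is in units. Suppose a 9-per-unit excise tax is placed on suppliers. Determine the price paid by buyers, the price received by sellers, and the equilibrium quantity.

P_b = 37.7, P_s = 28.7, Q = 646

The tax drives a wedge P_b - P_s = 9. Substituting P_s = P_b - 9 into supply: Qs = 269 + 10P_b.
Market clearing requires 740.25 - 2.5P_b = 269 + 10P_b; hence 471.25 = 12.5P_b and P_b = 37.7.
So P_s = 28.7 and the quantity traded is Q = 740.25 - 2.5(37.7) = 646.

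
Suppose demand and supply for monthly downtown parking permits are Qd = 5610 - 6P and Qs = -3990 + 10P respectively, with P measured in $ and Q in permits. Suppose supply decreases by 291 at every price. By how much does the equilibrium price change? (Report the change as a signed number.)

ΔP = 18.1875

Set Qd = Qs: 5610 - 6P = -3990 + 10P, so 9600 = 16P and P* = 600.
Substitute back: Q* = 5610 - 6(600) = 2010.
After the shift, supply is Qs = -4281 + 10P.
The new intersection has 9891 = 16P, i.e. P = 618.1875, Q = 1900.875.
ΔP = 618.1875 - 600 = 18.1875.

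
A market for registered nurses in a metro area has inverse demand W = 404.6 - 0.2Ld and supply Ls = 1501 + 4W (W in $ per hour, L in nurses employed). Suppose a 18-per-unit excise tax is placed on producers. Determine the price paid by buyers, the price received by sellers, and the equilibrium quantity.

Rewriting in direct form: Ld = 2023 - 5W.
Producers keep W_s = W_b - 18 per unit, so supply in terms of the buyer price is Ls = 1429 + 4W_b.
Equate demand and the shifted supply: 2023 - 5W_b = 1429 + 4W_b, giving 9W_b = 594, so W_b = 66.
Then W_s = 66 - 18 = 48 and L = 2023 - 5(66) = 1693.

W_b = 66, W_s = 48, L = 1693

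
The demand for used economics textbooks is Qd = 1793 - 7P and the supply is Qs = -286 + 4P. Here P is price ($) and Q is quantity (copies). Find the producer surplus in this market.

At equilibrium Qd = Qs, so 1793 - 7P = -286 + 4P; collecting terms, 2079 = 11P and P* = 189.
Plugging P* into demand: Q* = 1793 - 7(189) = 470.
Supply choke price (Qs = 0): P = 71.5. Producer surplus = ½ × (189 - 71.5) × 470 = 27612.5.

Producer surplus = 27612.5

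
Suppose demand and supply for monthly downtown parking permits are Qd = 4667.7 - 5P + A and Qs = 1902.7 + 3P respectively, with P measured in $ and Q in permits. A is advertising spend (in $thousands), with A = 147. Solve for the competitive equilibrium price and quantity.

P* = 364, Q* = 2994.7

With A = 147, demand is Qd = 4814.7 - 5P.
Equating demand and supply, 4814.7 - 5P = 1902.7 + 3P gives 8P = 2912, so P* = 364.
Then Q* = 4814.7 - 5(364) = 2994.7.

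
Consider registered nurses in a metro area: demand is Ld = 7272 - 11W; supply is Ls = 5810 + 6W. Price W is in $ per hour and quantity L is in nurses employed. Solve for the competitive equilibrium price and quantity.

The market clears where 7272 - 11W = 5810 + 6W. Rearranging, 17W = 1462, hence W* = 86.
Plugging W* into demand: L* = 7272 - 11(86) = 6326.

W* = 86, L* = 6326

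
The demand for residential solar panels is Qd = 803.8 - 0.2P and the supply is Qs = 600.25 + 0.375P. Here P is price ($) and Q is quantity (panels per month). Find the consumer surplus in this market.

Consumer surplus = 1343222.5

At equilibrium Qd = Qs, so 803.8 - 0.2P = 600.25 + 0.375P; collecting terms, 203.55 = 0.575P and P* = 354.
Then Q* = 803.8 - 0.2(354) = 733.
Demand choke price (Qd = 0): P = 803.8/0.2 = 4019. Consumer surplus = ½ × (4019 - 354) × 733 = 1343222.5.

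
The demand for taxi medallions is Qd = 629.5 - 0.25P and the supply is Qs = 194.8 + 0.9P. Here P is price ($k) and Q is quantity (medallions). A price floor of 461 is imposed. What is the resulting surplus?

Surplus = 95.45

With P fixed at 461, quantity demanded is 514.25 and quantity supplied is 609.7.
Surplus = Qs - Qd = 609.7 - 514.25 = 95.45.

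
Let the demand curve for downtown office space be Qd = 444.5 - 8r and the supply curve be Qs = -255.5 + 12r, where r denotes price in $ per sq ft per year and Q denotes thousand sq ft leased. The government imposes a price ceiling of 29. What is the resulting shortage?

At r = 29: Qd = 212.5 and Qs = 92.5.
Shortage = Qd - Qs = 212.5 - 92.5 = 120.

Shortage = 120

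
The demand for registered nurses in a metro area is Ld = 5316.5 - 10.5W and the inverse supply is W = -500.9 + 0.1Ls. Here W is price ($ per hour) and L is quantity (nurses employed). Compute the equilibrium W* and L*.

W* = 15, L* = 5159

In direct form, Ls = 5009 + 10W.
Set Ld = Ls: 5316.5 - 10.5W = 5009 + 10W, so 307.5 = 20.5W and W* = 15.
Substitute back: L* = 5316.5 - 10.5(15) = 5159.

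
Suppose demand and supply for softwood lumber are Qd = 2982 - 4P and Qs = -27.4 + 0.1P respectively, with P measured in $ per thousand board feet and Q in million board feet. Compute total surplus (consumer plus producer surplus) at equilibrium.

Total surplus = 10844.5

Equating demand and supply, 2982 - 4P = -27.4 + 0.1P gives 4.1P = 3009.4, so P* = 734.
Plugging P* into demand: Q* = 2982 - 4(734) = 46.
Demand choke price = 745.5; supply choke price = 274. CS = ½(745.5 - 734)(46) = 264.5; PS = ½(734 - 274)(46) = 10580. Total surplus = 10844.5.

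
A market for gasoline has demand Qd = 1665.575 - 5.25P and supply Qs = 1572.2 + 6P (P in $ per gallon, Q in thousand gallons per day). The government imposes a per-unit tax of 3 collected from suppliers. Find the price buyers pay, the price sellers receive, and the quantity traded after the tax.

The tax drives a wedge P_b - P_s = 3. Substituting P_s = P_b - 3 into supply: Qs = 1554.2 + 6P_b.
Set Qd = Qs: 1665.575 - 5.25P_b = 1554.2 + 6P_b, so 111.375 = 11.25P_b and P_b = 9.9.
So P_s = 6.9 and the quantity traded is Q = 1665.575 - 5.25(9.9) = 1613.6.

P_b = 9.9, P_s = 6.9, Q = 1613.6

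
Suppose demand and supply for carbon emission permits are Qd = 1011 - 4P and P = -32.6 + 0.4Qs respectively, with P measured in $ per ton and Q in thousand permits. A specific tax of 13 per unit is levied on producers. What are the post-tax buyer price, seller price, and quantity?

In direct form, Qs = 81.5 + 2.5P.
The tax drives a wedge P_b - P_s = 13. Substituting P_s = P_b - 13 into supply: Qs = 49 + 2.5P_b.
Equate demand and the shifted supply: 1011 - 4P_b = 49 + 2.5P_b, giving 6.5P_b = 962, so P_b = 148.
Then P_s = 148 - 13 = 135 and Q = 1011 - 4(148) = 419.

P_b = 148, P_s = 135, Q = 419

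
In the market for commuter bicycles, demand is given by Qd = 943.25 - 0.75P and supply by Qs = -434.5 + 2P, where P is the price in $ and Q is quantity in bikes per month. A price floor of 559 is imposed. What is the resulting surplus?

With P fixed at 559, quantity demanded is 524 and quantity supplied is 683.5.
Surplus = Qs - Qd = 683.5 - 524 = 159.5.

Surplus = 159.5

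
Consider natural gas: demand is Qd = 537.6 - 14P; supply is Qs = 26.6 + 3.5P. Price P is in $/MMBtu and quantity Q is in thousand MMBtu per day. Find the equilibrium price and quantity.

P* = 29.2, Q* = 128.8

The market clears where 537.6 - 14P = 26.6 + 3.5P. Rearranging, 17.5P = 511, hence P* = 29.2.
Substitute back: Q* = 537.6 - 14(29.2) = 128.8.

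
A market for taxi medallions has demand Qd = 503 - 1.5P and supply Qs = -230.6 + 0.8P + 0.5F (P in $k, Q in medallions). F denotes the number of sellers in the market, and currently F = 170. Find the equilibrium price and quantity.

With F = 170, supply is Qs = -145.6 + 0.8P.
The market clears where 503 - 1.5P = -145.6 + 0.8P. Rearranging, 2.3P = 648.6, hence P* = 282.
Substitute back: Q* = 503 - 1.5(282) = 80.

P* = 282, Q* = 80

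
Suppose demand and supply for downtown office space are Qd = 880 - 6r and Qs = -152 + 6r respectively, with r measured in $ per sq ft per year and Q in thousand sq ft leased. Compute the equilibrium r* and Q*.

r* = 86, Q* = 364

At equilibrium Qd = Qs, so 880 - 6r = -152 + 6r; collecting terms, 1032 = 12r and r* = 86.
Plugging r* into demand: Q* = 880 - 6(86) = 364.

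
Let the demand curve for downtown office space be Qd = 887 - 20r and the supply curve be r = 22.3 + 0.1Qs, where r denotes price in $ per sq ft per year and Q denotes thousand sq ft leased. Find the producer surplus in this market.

Producer surplus = 1080.45

In direct form, Qs = -223 + 10r.
Set Qd = Qs: 887 - 20r = -223 + 10r, so 1110 = 30r and r* = 37.
Substitute back: Q* = 887 - 20(37) = 147.
Supply choke price (Qs = 0): r = 22.3. Producer surplus = ½ × (37 - 22.3) × 147 = 1080.45.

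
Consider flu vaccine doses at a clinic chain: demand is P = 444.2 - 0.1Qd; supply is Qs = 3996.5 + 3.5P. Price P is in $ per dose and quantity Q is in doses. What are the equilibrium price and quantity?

P* = 33, Q* = 4112

In direct form, Qd = 4442 - 10P.
Set Qd = Qs: 4442 - 10P = 3996.5 + 3.5P, so 445.5 = 13.5P and P* = 33.
Then Q* = 4442 - 10(33) = 4112.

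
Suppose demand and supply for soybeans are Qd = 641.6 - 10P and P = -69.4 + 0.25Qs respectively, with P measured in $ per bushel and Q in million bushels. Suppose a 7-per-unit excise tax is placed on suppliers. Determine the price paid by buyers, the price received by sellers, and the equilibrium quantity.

P_b = 28, P_s = 21, Q = 361.6

Rewriting in direct form: Qs = 277.6 + 4P.
The tax drives a wedge P_b - P_s = 7. Substituting P_s = P_b - 7 into supply: Qs = 249.6 + 4P_b.
Market clearing requires 641.6 - 10P_b = 249.6 + 4P_b; hence 392 = 14P_b and P_b = 28.
So P_s = 21 and the quantity traded is Q = 641.6 - 10(28) = 361.6.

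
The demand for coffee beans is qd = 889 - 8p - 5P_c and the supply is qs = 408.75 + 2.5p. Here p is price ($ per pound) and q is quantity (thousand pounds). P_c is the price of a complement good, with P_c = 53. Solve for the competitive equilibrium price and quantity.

With P_c = 53, demand is qd = 624 - 8p.
Equating demand and supply, 624 - 8p = 408.75 + 2.5p gives 10.5p = 215.25, so p* = 20.5.
Plugging p* into demand: q* = 624 - 8(20.5) = 460.

p* = 20.5, q* = 460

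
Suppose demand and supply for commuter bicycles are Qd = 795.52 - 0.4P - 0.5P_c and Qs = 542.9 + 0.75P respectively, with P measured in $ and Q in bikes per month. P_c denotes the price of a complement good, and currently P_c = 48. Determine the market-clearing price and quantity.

P* = 198.8, Q* = 692

With P_c = 48, demand is Qd = 771.52 - 0.4P.
Set Qd = Qs: 771.52 - 0.4P = 542.9 + 0.75P, so 228.62 = 1.15P and P* = 198.8.
Then Q* = 771.52 - 0.4(198.8) = 692.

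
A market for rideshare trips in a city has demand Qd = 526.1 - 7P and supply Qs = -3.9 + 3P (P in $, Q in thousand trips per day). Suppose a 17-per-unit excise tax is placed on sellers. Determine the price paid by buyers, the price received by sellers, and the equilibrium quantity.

Sellers keep P_s = P_b - 17 per unit, so supply in terms of the buyer price is Qs = -54.9 + 3P_b.
Set Qd = Qs: 526.1 - 7P_b = -54.9 + 3P_b, so 581 = 10P_b and P_b = 58.1.
Then P_s = 58.1 - 17 = 41.1 and Q = 526.1 - 7(58.1) = 119.4.

P_b = 58.1, P_s = 41.1, Q = 119.4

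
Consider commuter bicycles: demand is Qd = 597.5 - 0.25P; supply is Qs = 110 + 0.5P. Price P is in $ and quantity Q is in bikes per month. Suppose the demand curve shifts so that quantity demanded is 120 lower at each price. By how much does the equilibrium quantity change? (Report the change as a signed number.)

At equilibrium Qd = Qs, so 597.5 - 0.25P = 110 + 0.5P; collecting terms, 487.5 = 0.75P and P* = 650.
From the demand curve, Q* = 597.5 - 0.25(650) = 435.
After the shift, demand is Qd = 477.5 - 0.25P.
The new intersection has 367.5 = 0.75P, i.e. P = 490, Q = 355.
ΔQ = 355 - 435 = -80.

ΔQ = -80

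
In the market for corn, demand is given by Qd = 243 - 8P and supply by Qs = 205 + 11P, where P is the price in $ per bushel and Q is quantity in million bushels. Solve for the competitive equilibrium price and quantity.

At equilibrium Qd = Qs, so 243 - 8P = 205 + 11P; collecting terms, 38 = 19P and P* = 2.
Substitute back: Q* = 243 - 8(2) = 227.

P* = 2, Q* = 227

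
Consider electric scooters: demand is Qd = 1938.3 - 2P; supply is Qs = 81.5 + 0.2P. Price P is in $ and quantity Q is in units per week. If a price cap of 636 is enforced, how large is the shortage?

Shortage = 457.6

At P = 636: Qd = 666.3 and Qs = 208.7.
Shortage = Qd - Qs = 666.3 - 208.7 = 457.6.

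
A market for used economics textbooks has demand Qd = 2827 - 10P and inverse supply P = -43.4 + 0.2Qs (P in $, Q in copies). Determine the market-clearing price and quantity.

In direct form, Qs = 217 + 5P.
The market clears where 2827 - 10P = 217 + 5P. Rearranging, 15P = 2610, hence P* = 174.
Plugging P* into demand: Q* = 2827 - 10(174) = 1087.

P* = 174, Q* = 1087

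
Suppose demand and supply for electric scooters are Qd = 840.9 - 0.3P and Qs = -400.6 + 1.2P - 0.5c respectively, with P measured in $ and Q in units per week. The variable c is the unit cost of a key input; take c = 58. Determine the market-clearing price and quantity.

With c = 58, supply is Qs = -429.6 + 1.2P.
Equating demand and supply, 840.9 - 0.3P = -429.6 + 1.2P gives 1.5P = 1270.5, so P* = 847.
Substitute back: Q* = 840.9 - 0.3(847) = 586.8.

P* = 847, Q* = 586.8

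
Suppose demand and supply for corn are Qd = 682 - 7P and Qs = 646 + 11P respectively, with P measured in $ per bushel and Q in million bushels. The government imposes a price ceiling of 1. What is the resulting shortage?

Evaluating both curves at the ceiling price 1 gives Qd = 675, Qs = 657.
Shortage = Qd - Qs = 675 - 657 = 18.

Shortage = 18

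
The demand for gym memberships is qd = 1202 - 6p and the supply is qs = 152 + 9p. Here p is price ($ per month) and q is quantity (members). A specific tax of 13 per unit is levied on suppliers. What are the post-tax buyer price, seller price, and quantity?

The tax drives a wedge p_b - p_s = 13. Substituting p_s = p_b - 13 into supply: qs = 35 + 9p_b.
Equate demand and the shifted supply: 1202 - 6p_b = 35 + 9p_b, giving 15p_b = 1167, so p_b = 77.8.
So p_s = 64.8 and the quantity traded is q = 1202 - 6(77.8) = 735.2.

p_b = 77.8, p_s = 64.8, q = 735.2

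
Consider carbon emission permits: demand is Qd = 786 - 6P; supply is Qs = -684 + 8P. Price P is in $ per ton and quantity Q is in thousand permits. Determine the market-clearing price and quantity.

P* = 105, Q* = 156

Set Qd = Qs: 786 - 6P = -684 + 8P, so 1470 = 14P and P* = 105.
Substitute back: Q* = 786 - 6(105) = 156.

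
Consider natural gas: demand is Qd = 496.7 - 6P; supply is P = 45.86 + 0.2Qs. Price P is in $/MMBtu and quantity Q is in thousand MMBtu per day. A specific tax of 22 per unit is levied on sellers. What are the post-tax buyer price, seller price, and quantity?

P_b = 76, P_s = 54, Q = 40.7

In direct form, Qs = -229.3 + 5P.
With a tax of 22 on sellers, they supply based on the net price P_s = P_b - 22, so Qs = -339.3 + 5P_b.
Market clearing requires 496.7 - 6P_b = -339.3 + 5P_b; hence 836 = 11P_b and P_b = 76.
So P_s = 54 and the quantity traded is Q = 496.7 - 6(76) = 40.7.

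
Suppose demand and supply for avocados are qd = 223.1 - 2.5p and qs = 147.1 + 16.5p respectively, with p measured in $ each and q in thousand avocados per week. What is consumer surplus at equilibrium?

Equating demand and supply, 223.1 - 2.5p = 147.1 + 16.5p gives 19p = 76, so p* = 4.
Then q* = 223.1 - 2.5(4) = 213.1.
Demand choke price (qd = 0): p = 223.1/2.5 = 89.24. Consumer surplus = ½ × (89.24 - 4) × 213.1 = 9082.322.

Consumer surplus = 9082.322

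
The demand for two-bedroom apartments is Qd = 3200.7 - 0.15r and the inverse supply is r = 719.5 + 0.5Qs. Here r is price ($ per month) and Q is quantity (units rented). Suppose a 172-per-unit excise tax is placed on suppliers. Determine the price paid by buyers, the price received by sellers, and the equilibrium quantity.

Rewriting in direct form: Qs = -1439 + 2r.
Suppliers keep r_s = r_b - 172 per unit, so supply in terms of the buyer price is Qs = -1783 + 2r_b.
Set Qd = Qs: 3200.7 - 0.15r_b = -1783 + 2r_b, so 4983.7 = 2.15r_b and r_b = 2318.
Then r_s = 2318 - 172 = 2146 and Q = 3200.7 - 0.15(2318) = 2853.

r_b = 2318, r_s = 2146, Q = 2853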